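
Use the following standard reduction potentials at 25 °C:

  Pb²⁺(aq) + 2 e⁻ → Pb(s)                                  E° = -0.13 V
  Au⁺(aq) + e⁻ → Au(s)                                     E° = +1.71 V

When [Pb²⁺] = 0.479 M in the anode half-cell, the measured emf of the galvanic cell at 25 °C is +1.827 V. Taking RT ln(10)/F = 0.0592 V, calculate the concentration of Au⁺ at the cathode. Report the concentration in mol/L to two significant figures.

Au⁺/Au is the cathode, Pb²⁺/Pb the anode: E°cell = +1.84 V, n = 2.
Overall reaction: 2 Au⁺(aq) + Pb(s) → 2 Au(s) + Pb²⁺(aq); Q = [Pb²⁺]^1/[Au⁺]^2.
From E = E° − (0.0592/n) log Q: log Q = (E° − E)·n/0.0592 = (+1.84 − (+1.827))·2/0.0592 = 0.4392.
So 2·log[Au⁺] = 1·log(0.479) − log Q = -0.3197 − (0.4392) = -0.7589; log[Au⁺] = -0.7589 / 2 = -0.3795; [Au⁺] = 10^(-0.3795) ≈ 0.42 M.

0.42 M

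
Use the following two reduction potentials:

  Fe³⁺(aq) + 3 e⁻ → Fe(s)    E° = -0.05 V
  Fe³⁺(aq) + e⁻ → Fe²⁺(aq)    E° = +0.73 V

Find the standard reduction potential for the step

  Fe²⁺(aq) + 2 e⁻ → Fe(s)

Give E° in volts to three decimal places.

-0.440 V

Sequential free energies add, so n₃E°₃ = n₁E°₁ + n₂E°₂.
With n₃ = 3, and the known step contributing 1×(+0.73) V, the unknown satisfies 2·E° = 3×(-0.05) − 1×(+0.73) = -0.880.
E° = -0.880 / 2 = -0.440 V.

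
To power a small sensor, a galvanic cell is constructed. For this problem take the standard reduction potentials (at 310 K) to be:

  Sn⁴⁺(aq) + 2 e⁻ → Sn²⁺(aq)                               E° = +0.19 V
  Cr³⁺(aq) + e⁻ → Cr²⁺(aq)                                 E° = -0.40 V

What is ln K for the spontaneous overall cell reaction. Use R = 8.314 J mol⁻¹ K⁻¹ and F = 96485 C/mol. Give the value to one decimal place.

44.2

Cathode: Sn⁴⁺/Sn²⁺; anode: Cr³⁺/Cr²⁺. E°cell = (+0.19) − (-0.40) = +0.59 V, with n = 2.
ΔG° = −nFE° = −RT ln K, so ln K = nFE°/(RT) = (2)(96485)(+0.59) / ((8.314)(310)) = 44.174.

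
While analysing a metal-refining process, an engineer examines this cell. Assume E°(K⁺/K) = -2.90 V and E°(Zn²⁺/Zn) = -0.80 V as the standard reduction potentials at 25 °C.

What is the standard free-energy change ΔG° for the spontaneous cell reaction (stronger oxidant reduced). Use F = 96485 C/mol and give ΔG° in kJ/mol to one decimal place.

Zn²⁺/Zn (E° = -0.80 V) is the cathode; K⁺/K (E° = -2.90 V) is the anode, so E°cell = +2.10 V.
Balancing electrons gives n = 2 (lcm of 2 and 1).
ΔG° = −nFE° = −(2)(96485)(+2.10) = -405,237 J = -405.2 kJ/mol.

-405.2 kJ/mol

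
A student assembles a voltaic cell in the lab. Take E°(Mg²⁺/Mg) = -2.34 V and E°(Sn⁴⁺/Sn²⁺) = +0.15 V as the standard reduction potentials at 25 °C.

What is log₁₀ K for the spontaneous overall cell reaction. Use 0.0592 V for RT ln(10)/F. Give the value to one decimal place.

Cathode: Sn⁴⁺/Sn²⁺; anode: Mg²⁺/Mg. E°cell = +2.49 V, n = 2.
log K = nE°cell / 0.0592 = (2)(+2.49) / 0.0592 = 84.1.

84.1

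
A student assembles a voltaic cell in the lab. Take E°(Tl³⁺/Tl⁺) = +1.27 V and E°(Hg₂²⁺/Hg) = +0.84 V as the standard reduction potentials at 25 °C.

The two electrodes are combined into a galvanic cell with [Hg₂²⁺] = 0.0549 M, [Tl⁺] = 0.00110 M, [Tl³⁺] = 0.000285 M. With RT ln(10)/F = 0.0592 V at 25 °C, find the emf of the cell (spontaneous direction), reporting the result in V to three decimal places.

Tl³⁺/Tl⁺ is the cathode (higher E°), Hg₂²⁺/Hg the anode: E°cell = +1.27 − (+0.84) = +0.43 V, n = 2.
Overall: Tl³⁺(aq) + 2 Hg(l) → Tl⁺(aq) + Hg₂²⁺(aq)
Q = [Tl⁺]·[Hg₂²⁺] / ([Tl³⁺]); log Q = -0.674.
E = E° − (0.0592/n) log Q = +0.43 − (0.0592/2)(-0.674) = +0.450 V.

+0.450 V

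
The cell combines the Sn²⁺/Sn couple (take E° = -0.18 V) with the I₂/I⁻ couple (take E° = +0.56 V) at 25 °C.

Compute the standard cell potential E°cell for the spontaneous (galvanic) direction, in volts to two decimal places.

The I₂/I⁻ couple has the higher reduction potential, so it is the cathode; Sn²⁺/Sn is oxidised at the anode.
E°cell = E°(cathode) − E°(anode) = (+0.56) − (-0.18) = +0.74 V.

+0.74 V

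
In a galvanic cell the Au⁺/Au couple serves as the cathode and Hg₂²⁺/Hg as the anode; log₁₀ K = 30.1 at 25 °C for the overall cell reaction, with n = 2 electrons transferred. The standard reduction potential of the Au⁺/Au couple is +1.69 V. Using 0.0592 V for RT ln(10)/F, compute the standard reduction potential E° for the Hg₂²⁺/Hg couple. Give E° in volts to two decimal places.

+0.80 V

E°cell = (0.0592/n)·log K = (0.0592/2)(30.1) = +0.891 V.
Since Au⁺/Au is the cathode and Hg₂²⁺/Hg the anode, E°cell = E°(Au⁺/Au) − E°(Hg₂²⁺/Hg).
So E°(Hg₂²⁺/Hg) = E°(Au⁺/Au) − E°cell = (+1.69) − (+0.891) = +0.80 V.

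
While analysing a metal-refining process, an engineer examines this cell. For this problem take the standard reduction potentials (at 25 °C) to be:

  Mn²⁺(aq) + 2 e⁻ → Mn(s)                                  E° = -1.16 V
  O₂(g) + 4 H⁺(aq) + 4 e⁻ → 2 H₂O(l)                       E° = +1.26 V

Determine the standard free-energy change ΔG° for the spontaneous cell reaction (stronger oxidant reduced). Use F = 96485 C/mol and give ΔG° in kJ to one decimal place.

-934.0 kJ

O₂/H₂O (E° = +1.26 V) is the cathode; Mn²⁺/Mn (E° = -1.16 V) is the anode, so E°cell = +2.42 V.
Balancing electrons gives n = 4 (lcm of 4 and 2).
ΔG° = −nFE° = −(4)(96485)(+2.42) = -933,975 J = -934.0 kJ.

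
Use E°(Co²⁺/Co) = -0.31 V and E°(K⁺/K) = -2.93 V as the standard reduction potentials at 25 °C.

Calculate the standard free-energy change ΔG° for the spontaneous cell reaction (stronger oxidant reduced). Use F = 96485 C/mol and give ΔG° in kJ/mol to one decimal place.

Co²⁺/Co (E° = -0.31 V) is the cathode; K⁺/K (E° = -2.93 V) is the anode, so E°cell = +2.62 V.
Balancing electrons gives n = 2 (lcm of 2 and 1).
ΔG° = −nFE° = −(2)(96485)(+2.62) = -505,581 J = -505.6 kJ/mol.

-505.6 kJ/mol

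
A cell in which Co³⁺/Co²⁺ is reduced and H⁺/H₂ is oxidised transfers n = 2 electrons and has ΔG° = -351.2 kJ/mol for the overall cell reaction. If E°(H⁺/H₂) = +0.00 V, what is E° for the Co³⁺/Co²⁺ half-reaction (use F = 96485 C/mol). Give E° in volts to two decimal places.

+1.82 V

E°cell = −ΔG°/(nF) = −(-351.2×10³)/((2)(96485)) = +1.820 V.
Since Co³⁺/Co²⁺ is the cathode and H⁺/H₂ the anode, E°cell = E°(Co³⁺/Co²⁺) − E°(H⁺/H₂).
So E°(Co³⁺/Co²⁺) = E°cell + E°(H⁺/H₂) = +1.820 + (+0.00) = +1.82 V.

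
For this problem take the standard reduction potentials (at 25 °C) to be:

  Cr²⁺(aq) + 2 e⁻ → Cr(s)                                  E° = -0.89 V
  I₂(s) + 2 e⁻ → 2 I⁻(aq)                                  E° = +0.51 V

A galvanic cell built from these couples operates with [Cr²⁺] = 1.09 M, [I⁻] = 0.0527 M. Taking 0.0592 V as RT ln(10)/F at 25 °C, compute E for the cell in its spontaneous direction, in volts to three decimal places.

+1.475 V

I₂/I⁻ is the cathode (higher E°), Cr²⁺/Cr the anode: E°cell = +0.51 − (-0.89) = +1.40 V, n = 2.
Overall: I₂(s) + Cr(s) → 2 I⁻(aq) + Cr²⁺(aq)
Q = [I⁻]^2·[Cr²⁺]; log Q = -2.519.
E = E° − (0.0592/n) log Q = +1.40 − (0.0592/2)(-2.519) = +1.475 V.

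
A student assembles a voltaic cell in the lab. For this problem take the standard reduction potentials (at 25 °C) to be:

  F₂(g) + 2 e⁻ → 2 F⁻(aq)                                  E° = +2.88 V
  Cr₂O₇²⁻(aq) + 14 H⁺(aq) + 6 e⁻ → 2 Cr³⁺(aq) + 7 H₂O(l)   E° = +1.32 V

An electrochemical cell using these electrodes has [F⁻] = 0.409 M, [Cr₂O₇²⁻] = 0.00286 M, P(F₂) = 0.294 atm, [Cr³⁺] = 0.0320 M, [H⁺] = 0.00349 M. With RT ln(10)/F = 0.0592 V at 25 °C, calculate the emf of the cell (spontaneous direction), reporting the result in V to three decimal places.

F₂/F⁻ is the cathode (higher E°), Cr₂O₇²⁻/Cr³⁺ the anode: E°cell = +2.88 − (+1.32) = +1.56 V, n = 6.
Overall: 3 F₂(g) + 2 Cr³⁺(aq) + 7 H₂O(l) → 6 F⁻(aq) + Cr₂O₇²⁻(aq) + 14 H⁺(aq)
Q = [F⁻]^6·[Cr₂O₇²⁻]·[H⁺]^14 / (P(F₂)^3·[Cr³⁺]^2); log Q = -34.689.
E = E° − (0.0592/n) log Q = +1.56 − (0.0592/6)(-34.689) = +1.902 V.

+1.902 V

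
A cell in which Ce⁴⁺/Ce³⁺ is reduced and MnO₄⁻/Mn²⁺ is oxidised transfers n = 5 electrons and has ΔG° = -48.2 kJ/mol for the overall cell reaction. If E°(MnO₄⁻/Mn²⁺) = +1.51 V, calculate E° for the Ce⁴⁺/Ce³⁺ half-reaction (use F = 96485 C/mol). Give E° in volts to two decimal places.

E°cell = −ΔG°/(nF) = −(-48.2×10³)/((5)(96485)) = +0.100 V.
Since Ce⁴⁺/Ce³⁺ is the cathode and MnO₄⁻/Mn²⁺ the anode, E°cell = E°(Ce⁴⁺/Ce³⁺) − E°(MnO₄⁻/Mn²⁺).
So E°(Ce⁴⁺/Ce³⁺) = E°cell + E°(MnO₄⁻/Mn²⁺) = +0.100 + (+1.51) = +1.61 V.

+1.61 V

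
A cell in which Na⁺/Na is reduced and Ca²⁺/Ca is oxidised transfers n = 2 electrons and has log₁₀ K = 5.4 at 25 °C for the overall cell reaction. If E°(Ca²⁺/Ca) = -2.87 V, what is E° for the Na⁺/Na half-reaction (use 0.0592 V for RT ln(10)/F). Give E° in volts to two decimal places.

-2.71 V

E°cell = (0.0592/n)·log K = (0.0592/2)(5.4) = +0.160 V.
Since Na⁺/Na is the cathode and Ca²⁺/Ca the anode, E°cell = E°(Na⁺/Na) − E°(Ca²⁺/Ca).
So E°(Na⁺/Na) = E°cell + E°(Ca²⁺/Ca) = +0.160 + (-2.87) = -2.71 V.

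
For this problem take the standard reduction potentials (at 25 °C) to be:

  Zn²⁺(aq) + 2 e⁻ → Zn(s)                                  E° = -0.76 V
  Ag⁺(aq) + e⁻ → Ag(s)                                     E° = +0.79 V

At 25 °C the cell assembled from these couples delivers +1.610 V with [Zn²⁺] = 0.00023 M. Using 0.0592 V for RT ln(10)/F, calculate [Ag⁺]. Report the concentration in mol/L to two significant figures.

Ag⁺/Ag is the cathode, Zn²⁺/Zn the anode: E°cell = +1.55 V, n = 2.
Overall reaction: 2 Ag⁺(aq) + Zn(s) → 2 Ag(s) + Zn²⁺(aq); Q = [Zn²⁺]^1/[Ag⁺]^2.
From E = E° − (0.0592/n) log Q: log Q = (E° − E)·n/0.0592 = (+1.55 − (+1.610))·2/0.0592 = -2.0270.
So 2·log[Ag⁺] = 1·log(0.00023) − log Q = -3.6383 − (-2.0270) = -1.6113; log[Ag⁺] = -1.6113 / 2 = -0.8056; [Ag⁺] = 10^(-0.8056) ≈ 0.16 M.

0.16 M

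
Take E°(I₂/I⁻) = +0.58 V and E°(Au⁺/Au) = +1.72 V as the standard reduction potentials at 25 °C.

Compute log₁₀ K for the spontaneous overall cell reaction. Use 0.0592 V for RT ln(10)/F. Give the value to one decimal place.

Cathode: Au⁺/Au; anode: I₂/I⁻. E°cell = +1.14 V, n = 2.
log K = nE°cell / 0.0592 = (2)(+1.14) / 0.0592 = 38.5.

38.5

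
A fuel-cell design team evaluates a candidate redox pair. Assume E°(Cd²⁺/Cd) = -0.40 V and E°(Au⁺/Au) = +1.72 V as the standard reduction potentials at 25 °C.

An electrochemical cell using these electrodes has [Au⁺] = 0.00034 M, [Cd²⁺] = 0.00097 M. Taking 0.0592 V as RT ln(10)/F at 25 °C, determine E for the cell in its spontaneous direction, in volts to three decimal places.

+2.004 V

Au⁺/Au is the cathode (higher E°), Cd²⁺/Cd the anode: E°cell = +1.72 − (-0.40) = +2.12 V, n = 2.
Overall: 2 Au⁺(aq) + Cd(s) → 2 Au(s) + Cd²⁺(aq)
Q = [Cd²⁺] / ([Au⁺]^2); log Q = 3.924.
E = E° − (0.0592/n) log Q = +2.12 − (0.0592/2)(3.924) = +2.004 V.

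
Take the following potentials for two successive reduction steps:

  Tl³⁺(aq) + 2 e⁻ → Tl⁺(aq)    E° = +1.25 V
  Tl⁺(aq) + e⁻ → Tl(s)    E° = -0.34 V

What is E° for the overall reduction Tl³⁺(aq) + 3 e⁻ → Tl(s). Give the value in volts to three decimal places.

+0.720 V

Adding the free-energy changes (−nFE°) of the two steps gives −n₃FE°₃ = −n₁FE°₁ − n₂FE°₂.
E°₃ = (2×+1.25 + 1×-0.34) / 3 = (+2.160) / 3 = +0.720 V.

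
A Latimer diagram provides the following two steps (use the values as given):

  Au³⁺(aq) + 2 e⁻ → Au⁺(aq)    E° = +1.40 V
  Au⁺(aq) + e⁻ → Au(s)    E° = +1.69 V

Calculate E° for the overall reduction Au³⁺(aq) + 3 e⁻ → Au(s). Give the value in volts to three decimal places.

+1.497 V

Since ΔG° = −nFE° is additive over sequential reductions, n₃E°₃ = n₁E°₁ + n₂E°₂.
E°₃ = (2×+1.40 + 1×+1.69) / 3 = (+4.490) / 3 = +1.497 V.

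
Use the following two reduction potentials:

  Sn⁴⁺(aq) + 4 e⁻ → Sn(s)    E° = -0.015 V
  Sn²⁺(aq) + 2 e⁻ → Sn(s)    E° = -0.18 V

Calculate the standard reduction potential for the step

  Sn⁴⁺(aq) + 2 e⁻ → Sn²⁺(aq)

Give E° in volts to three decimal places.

+0.150 V

Sequential free energies add, so n₃E°₃ = n₁E°₁ + n₂E°₂.
With n₃ = 4, and the known step contributing 2×(-0.18) V, the unknown satisfies 2·E° = 4×(-0.015) − 2×(-0.18) = +0.300.
E° = +0.300 / 2 = +0.150 V.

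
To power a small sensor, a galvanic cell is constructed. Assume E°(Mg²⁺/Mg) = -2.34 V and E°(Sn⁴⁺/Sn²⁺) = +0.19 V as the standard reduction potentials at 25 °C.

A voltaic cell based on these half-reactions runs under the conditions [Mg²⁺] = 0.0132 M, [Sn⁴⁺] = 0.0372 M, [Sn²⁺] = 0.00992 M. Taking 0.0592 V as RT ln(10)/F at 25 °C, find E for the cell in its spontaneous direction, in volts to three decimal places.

Sn⁴⁺/Sn²⁺ is the cathode (higher E°), Mg²⁺/Mg the anode: E°cell = +0.19 − (-2.34) = +2.53 V, n = 2.
Overall: Sn⁴⁺(aq) + Mg(s) → Sn²⁺(aq) + Mg²⁺(aq)
Q = [Sn²⁺]·[Mg²⁺] / ([Sn⁴⁺]); log Q = -2.453.
E = E° − (0.0592/n) log Q = +2.53 − (0.0592/2)(-2.453) = +2.603 V.

+2.603 V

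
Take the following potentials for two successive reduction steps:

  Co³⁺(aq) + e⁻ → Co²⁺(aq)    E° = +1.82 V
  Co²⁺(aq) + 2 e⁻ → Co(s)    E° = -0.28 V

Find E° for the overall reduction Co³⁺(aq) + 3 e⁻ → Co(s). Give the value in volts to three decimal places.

Adding the free-energy changes (−nFE°) of the two steps gives −n₃FE°₃ = −n₁FE°₁ − n₂FE°₂.
E°₃ = (1×+1.82 + 2×-0.28) / 3 = (+1.260) / 3 = +0.420 V.

+0.420 V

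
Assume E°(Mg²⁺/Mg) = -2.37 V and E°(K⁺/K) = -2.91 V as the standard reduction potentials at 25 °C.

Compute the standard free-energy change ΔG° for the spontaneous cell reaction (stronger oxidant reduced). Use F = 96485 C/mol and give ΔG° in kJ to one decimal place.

Mg²⁺/Mg (E° = -2.37 V) is the cathode; K⁺/K (E° = -2.91 V) is the anode, so E°cell = +0.54 V.
Balancing electrons gives n = 2 (lcm of 2 and 1).
ΔG° = −nFE° = −(2)(96485)(+0.54) = -104,204 J = -104.2 kJ.

-104.2 kJ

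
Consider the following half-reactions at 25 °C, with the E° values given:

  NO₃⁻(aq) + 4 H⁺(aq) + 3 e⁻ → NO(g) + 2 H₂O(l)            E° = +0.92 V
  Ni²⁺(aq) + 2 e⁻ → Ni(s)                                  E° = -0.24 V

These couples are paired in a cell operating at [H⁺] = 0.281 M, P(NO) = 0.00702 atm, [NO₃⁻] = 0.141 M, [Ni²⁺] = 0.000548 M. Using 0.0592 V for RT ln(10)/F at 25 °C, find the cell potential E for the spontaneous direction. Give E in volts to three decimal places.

+1.239 V

NO₃⁻/NO is the cathode (higher E°), Ni²⁺/Ni the anode: E°cell = +0.92 − (-0.24) = +1.16 V, n = 6.
Overall: 2 NO₃⁻(aq) + 8 H⁺(aq) + 3 Ni(s) → 2 NO(g) + 4 H₂O(l) + 3 Ni²⁺(aq)
Q = P(NO)^2·[Ni²⁺]^3 / ([NO₃⁻]^2·[H⁺]^8); log Q = -7.979.
E = E° − (0.0592/n) log Q = +1.16 − (0.0592/6)(-7.979) = +1.239 V.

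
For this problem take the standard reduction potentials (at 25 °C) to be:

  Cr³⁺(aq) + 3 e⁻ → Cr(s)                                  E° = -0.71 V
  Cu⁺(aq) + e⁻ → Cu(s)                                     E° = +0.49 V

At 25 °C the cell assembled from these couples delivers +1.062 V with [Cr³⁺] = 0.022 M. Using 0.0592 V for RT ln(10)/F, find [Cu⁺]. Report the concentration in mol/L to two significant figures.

Cu⁺/Cu is the cathode, Cr³⁺/Cr the anode: E°cell = +1.20 V, n = 3.
Overall reaction: 3 Cu⁺(aq) + Cr(s) → 3 Cu(s) + Cr³⁺(aq); Q = [Cr³⁺]^1/[Cu⁺]^3.
From E = E° − (0.0592/n) log Q: log Q = (E° − E)·n/0.0592 = (+1.20 − (+1.062))·3/0.0592 = 6.9932.
So 3·log[Cu⁺] = 1·log(0.022) − log Q = -1.6576 − (6.9932) = -8.6508; log[Cu⁺] = -8.6508 / 3 = -2.8836; [Cu⁺] = 10^(-2.8836) ≈ 0.0013 M.

0.0013 M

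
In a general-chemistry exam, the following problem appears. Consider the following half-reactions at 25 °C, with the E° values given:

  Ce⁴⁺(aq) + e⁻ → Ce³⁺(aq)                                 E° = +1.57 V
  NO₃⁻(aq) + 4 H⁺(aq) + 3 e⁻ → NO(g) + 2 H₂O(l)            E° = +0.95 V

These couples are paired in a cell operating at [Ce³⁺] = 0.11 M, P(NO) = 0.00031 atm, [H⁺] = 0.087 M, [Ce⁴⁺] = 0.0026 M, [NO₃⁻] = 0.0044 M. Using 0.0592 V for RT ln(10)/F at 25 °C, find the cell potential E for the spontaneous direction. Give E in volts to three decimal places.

Ce⁴⁺/Ce³⁺ is the cathode (higher E°), NO₃⁻/NO the anode: E°cell = +1.57 − (+0.95) = +0.62 V, n = 3.
Overall: 3 Ce⁴⁺(aq) + NO(g) + 2 H₂O(l) → 3 Ce³⁺(aq) + NO₃⁻(aq) + 4 H⁺(aq)
Q = [Ce³⁺]^3·[NO₃⁻]·[H⁺]^4 / ([Ce⁴⁺]^3·P(NO)); log Q = 1.789.
E = E° − (0.0592/n) log Q = +0.62 − (0.0592/3)(1.789) = +0.585 V.

+0.585 V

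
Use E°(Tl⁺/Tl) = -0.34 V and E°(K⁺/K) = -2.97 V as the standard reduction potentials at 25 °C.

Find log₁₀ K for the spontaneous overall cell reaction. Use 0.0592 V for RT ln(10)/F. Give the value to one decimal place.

44.4

Cathode: Tl⁺/Tl; anode: K⁺/K. E°cell = +2.63 V, n = 1.
log K = nE°cell / 0.0592 = (1)(+2.63) / 0.0592 = 44.4.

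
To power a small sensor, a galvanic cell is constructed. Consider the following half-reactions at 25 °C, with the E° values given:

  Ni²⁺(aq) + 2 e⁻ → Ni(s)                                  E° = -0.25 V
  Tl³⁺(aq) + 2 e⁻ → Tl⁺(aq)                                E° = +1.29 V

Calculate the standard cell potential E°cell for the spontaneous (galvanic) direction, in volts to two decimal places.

The Tl³⁺/Tl⁺ couple has the higher reduction potential, so it is the cathode; Ni²⁺/Ni is oxidised at the anode.
E°cell = E°(cathode) − E°(anode) = (+1.29) − (-0.25) = +1.54 V.

+1.54 V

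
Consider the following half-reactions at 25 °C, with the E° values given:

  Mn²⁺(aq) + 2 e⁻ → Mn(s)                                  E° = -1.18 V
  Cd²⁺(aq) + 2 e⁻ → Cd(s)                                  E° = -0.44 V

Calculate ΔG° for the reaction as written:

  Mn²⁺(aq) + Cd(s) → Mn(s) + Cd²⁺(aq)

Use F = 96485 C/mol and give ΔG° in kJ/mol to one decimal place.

+142.8 kJ/mol

As written, Mn²⁺/Mn is reduced (cathode) and Cd²⁺/Cd is oxidised (anode), so E°cell = (-1.18) − (-0.44) = -0.74 V.
Balancing electrons gives n = 2.
ΔG° = −nFE° = −(2)(96485)(-0.74) = 142,798 J = +142.8 kJ/mol.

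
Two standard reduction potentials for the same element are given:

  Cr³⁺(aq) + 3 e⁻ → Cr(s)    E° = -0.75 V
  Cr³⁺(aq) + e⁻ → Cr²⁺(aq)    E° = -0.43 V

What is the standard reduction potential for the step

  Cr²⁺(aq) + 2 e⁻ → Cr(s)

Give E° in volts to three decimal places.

-0.910 V

Sequential free energies add, so n₃E°₃ = n₁E°₁ + n₂E°₂.
With n₃ = 3, and the known step contributing 1×(-0.43) V, the unknown satisfies 2·E° = 3×(-0.75) − 1×(-0.43) = -1.820.
E° = -1.820 / 2 = -0.910 V.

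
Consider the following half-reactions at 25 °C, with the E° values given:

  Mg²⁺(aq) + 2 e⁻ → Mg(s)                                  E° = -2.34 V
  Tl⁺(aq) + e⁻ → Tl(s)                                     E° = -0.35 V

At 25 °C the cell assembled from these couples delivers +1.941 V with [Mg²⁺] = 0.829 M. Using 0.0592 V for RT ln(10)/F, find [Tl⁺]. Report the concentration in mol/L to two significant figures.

Tl⁺/Tl is the cathode, Mg²⁺/Mg the anode: E°cell = +1.99 V, n = 2.
Overall reaction: 2 Tl⁺(aq) + Mg(s) → 2 Tl(s) + Mg²⁺(aq); Q = [Mg²⁺]^1/[Tl⁺]^2.
From E = E° − (0.0592/n) log Q: log Q = (E° − E)·n/0.0592 = (+1.99 − (+1.941))·2/0.0592 = 1.6554.
So 2·log[Tl⁺] = 1·log(0.829) − log Q = -0.0814 − (1.6554) = -1.7368; log[Tl⁺] = -1.7368 / 2 = -0.8684; [Tl⁺] = 10^(-0.8684) ≈ 0.14 M.

0.14 M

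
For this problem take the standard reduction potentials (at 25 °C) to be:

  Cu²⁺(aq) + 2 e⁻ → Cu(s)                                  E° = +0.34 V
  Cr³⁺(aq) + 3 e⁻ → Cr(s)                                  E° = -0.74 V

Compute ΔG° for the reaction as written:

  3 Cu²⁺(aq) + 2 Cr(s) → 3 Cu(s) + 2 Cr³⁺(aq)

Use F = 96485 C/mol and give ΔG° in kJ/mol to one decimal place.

As written, Cu²⁺/Cu is reduced (cathode) and Cr³⁺/Cr is oxidised (anode), so E°cell = (+0.34) − (-0.74) = +1.08 V.
Balancing electrons gives n = 6.
ΔG° = −nFE° = −(6)(96485)(+1.08) = -625,223 J = -625.2 kJ/mol.

-625.2 kJ/mol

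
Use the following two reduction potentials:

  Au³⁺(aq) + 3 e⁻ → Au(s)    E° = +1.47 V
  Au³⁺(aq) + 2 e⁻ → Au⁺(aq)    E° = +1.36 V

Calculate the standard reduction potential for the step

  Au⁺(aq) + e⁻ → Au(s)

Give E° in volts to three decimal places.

Sequential free energies add, so n₃E°₃ = n₁E°₁ + n₂E°₂.
With n₃ = 3, and the known step contributing 2×(+1.36) V, the unknown satisfies 1·E° = 3×(+1.47) − 2×(+1.36) = +1.690.
E° = +1.690 / 1 = +1.690 V.

+1.690 V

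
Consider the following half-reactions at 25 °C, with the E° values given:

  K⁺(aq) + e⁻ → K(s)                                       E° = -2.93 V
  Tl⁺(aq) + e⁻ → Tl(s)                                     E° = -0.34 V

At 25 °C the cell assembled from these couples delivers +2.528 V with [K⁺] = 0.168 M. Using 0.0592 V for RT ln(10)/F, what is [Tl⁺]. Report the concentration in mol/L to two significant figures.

Tl⁺/Tl is the cathode, K⁺/K the anode: E°cell = +2.59 V, n = 1.
Overall reaction: Tl⁺(aq) + K(s) → Tl(s) + K⁺(aq); Q = [K⁺]^1/[Tl⁺]^1.
From E = E° − (0.0592/n) log Q: log Q = (E° − E)·n/0.0592 = (+2.59 − (+2.528))·1/0.0592 = 1.0473.
So 1·log[Tl⁺] = 1·log(0.168) − log Q = -0.7747 − (1.0473) = -1.8220; [Tl⁺] = 10^(-1.8220) ≈ 0.015 M.

0.015 M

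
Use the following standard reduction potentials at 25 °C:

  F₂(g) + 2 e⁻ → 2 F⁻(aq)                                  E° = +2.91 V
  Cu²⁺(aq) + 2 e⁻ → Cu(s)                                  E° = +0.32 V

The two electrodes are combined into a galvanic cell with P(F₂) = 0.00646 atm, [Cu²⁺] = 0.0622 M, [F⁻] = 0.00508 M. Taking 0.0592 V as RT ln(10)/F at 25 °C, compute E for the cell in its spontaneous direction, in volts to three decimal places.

+2.697 V

F₂/F⁻ is the cathode (higher E°), Cu²⁺/Cu the anode: E°cell = +2.91 − (+0.32) = +2.59 V, n = 2.
Overall: F₂(g) + Cu(s) → 2 F⁻(aq) + Cu²⁺(aq)
Q = [F⁻]^2·[Cu²⁺] / (P(F₂)); log Q = -3.605.
E = E° − (0.0592/n) log Q = +2.59 − (0.0592/2)(-3.605) = +2.697 V.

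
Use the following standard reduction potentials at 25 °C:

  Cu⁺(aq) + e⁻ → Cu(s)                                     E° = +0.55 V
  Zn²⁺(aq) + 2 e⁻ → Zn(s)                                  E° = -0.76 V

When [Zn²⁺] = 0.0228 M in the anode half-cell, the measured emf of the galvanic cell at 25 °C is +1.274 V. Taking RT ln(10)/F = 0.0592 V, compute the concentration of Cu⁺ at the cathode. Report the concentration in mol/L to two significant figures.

0.037 M

Cu⁺/Cu is the cathode, Zn²⁺/Zn the anode: E°cell = +1.31 V, n = 2.
Overall reaction: 2 Cu⁺(aq) + Zn(s) → 2 Cu(s) + Zn²⁺(aq); Q = [Zn²⁺]^1/[Cu⁺]^2.
From E = E° − (0.0592/n) log Q: log Q = (E° − E)·n/0.0592 = (+1.31 − (+1.274))·2/0.0592 = 1.2162.
So 2·log[Cu⁺] = 1·log(0.0228) − log Q = -1.6421 − (1.2162) = -2.8583; log[Cu⁺] = -2.8583 / 2 = -1.4291; [Cu⁺] = 10^(-1.4291) ≈ 0.037 M.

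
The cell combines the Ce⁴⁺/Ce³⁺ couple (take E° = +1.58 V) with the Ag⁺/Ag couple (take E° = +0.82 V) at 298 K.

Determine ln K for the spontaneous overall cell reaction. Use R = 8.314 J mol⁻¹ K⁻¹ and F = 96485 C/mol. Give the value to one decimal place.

Cathode: Ce⁴⁺/Ce³⁺; anode: Ag⁺/Ag. E°cell = (+1.58) − (+0.82) = +0.76 V, with n = 1.
ΔG° = −nFE° = −RT ln K, so ln K = nFE°/(RT) = (1)(96485)(+0.76) / ((8.314)(298)) = 29.597.

29.6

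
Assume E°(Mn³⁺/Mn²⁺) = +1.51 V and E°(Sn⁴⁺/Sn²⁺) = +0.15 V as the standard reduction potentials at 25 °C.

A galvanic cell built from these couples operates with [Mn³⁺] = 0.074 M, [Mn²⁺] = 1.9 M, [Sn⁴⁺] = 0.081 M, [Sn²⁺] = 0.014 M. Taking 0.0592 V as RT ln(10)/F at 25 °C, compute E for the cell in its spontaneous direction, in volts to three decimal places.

+1.254 V

Mn³⁺/Mn²⁺ is the cathode (higher E°), Sn⁴⁺/Sn²⁺ the anode: E°cell = +1.51 − (+0.15) = +1.36 V, n = 2.
Overall: 2 Mn³⁺(aq) + Sn²⁺(aq) → 2 Mn²⁺(aq) + Sn⁴⁺(aq)
Q = [Mn²⁺]^2·[Sn⁴⁺] / ([Mn³⁺]^2·[Sn²⁺]); log Q = 3.581.
E = E° − (0.0592/n) log Q = +1.36 − (0.0592/2)(3.581) = +1.254 V.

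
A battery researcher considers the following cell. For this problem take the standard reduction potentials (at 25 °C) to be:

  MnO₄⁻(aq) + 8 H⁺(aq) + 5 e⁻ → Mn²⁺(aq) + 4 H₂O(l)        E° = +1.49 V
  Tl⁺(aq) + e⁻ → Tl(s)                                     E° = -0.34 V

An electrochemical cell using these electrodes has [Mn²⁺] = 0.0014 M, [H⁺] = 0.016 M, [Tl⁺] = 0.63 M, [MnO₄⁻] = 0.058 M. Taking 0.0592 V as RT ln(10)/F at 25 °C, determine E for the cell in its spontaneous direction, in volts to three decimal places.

+1.691 V

MnO₄⁻/Mn²⁺ is the cathode (higher E°), Tl⁺/Tl the anode: E°cell = +1.49 − (-0.34) = +1.83 V, n = 5.
Overall: MnO₄⁻(aq) + 8 H⁺(aq) + 5 Tl(s) → Mn²⁺(aq) + 4 H₂O(l) + 5 Tl⁺(aq)
Q = [Mn²⁺]·[Tl⁺]^5 / ([MnO₄⁻]·[H⁺]^8); log Q = 11.746.
E = E° − (0.0592/n) log Q = +1.83 − (0.0592/5)(11.746) = +1.691 V.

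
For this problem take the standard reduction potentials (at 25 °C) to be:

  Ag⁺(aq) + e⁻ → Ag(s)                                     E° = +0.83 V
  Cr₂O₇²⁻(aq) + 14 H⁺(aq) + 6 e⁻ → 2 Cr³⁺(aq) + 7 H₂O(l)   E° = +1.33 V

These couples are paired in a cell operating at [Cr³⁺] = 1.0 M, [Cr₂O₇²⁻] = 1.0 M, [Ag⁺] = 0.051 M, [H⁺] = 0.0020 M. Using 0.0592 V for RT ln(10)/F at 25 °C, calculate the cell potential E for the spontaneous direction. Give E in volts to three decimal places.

Cr₂O₇²⁻/Cr³⁺ is the cathode (higher E°), Ag⁺/Ag the anode: E°cell = +1.33 − (+0.83) = +0.50 V, n = 6.
Overall: Cr₂O₇²⁻(aq) + 14 H⁺(aq) + 6 Ag(s) → 2 Cr³⁺(aq) + 7 H₂O(l) + 6 Ag⁺(aq)
Q = [Cr³⁺]^2·[Ag⁺]^6 / ([Cr₂O₇²⁻]·[H⁺]^14); log Q = 30.031.
E = E° − (0.0592/n) log Q = +0.50 − (0.0592/6)(30.031) = +0.204 V.

+0.204 V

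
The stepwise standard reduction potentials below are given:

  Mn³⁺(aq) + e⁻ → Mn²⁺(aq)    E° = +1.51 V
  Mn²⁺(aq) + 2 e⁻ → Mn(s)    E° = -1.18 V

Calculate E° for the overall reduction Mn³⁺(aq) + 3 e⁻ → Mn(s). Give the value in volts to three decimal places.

-0.283 V

Since ΔG° = −nFE° is additive over sequential reductions, n₃E°₃ = n₁E°₁ + n₂E°₂.
E°₃ = (1×+1.51 + 2×-1.18) / 3 = (-0.850) / 3 = -0.283 V.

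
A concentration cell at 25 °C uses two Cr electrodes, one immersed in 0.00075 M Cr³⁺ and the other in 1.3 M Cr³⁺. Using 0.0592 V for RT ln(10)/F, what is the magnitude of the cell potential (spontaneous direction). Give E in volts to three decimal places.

For a concentration cell E°cell = 0. The 1.3 M side is the cathode (reduction is favoured where [Cr³⁺] is higher).
With n = 3, E = −(0.0592/3) log([Cr³⁺]ₐₙ/[Cr³⁺]꜀ₐₜ) = −(0.0592/3) log(0.00075/1.3) = −(0.0592/3)(-3.239) = +0.064 V.

+0.064 V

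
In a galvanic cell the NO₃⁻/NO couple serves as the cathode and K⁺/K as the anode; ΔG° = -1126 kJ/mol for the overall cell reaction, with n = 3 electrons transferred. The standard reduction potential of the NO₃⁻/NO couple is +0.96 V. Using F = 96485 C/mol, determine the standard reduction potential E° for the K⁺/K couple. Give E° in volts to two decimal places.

E°cell = −ΔG°/(nF) = −(-1126×10³)/((3)(96485)) = +3.890 V.
Since NO₃⁻/NO is the cathode and K⁺/K the anode, E°cell = E°(NO₃⁻/NO) − E°(K⁺/K).
So E°(K⁺/K) = E°(NO₃⁻/NO) − E°cell = (+0.96) − (+3.890) = -2.93 V.

-2.93 V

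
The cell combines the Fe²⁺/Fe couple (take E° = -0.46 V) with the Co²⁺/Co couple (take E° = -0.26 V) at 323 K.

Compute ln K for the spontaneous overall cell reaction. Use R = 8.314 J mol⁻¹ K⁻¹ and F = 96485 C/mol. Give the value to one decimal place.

14.4

Cathode: Co²⁺/Co; anode: Fe²⁺/Fe. E°cell = (-0.26) − (-0.46) = +0.20 V, with n = 2.
ΔG° = −nFE° = −RT ln K, so ln K = nFE°/(RT) = (2)(96485)(+0.20) / ((8.314)(323)) = 14.372.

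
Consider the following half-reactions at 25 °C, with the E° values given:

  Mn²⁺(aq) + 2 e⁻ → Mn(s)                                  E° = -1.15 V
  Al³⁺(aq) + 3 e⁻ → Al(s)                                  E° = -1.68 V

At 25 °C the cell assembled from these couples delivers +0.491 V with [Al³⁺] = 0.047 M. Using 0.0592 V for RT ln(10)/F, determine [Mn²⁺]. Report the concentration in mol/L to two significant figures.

0.0063 M

Mn²⁺/Mn is the cathode, Al³⁺/Al the anode: E°cell = +0.53 V, n = 6.
Overall reaction: 3 Mn²⁺(aq) + 2 Al(s) → 3 Mn(s) + 2 Al³⁺(aq); Q = [Al³⁺]^2/[Mn²⁺]^3.
From E = E° − (0.0592/n) log Q: log Q = (E° − E)·n/0.0592 = (+0.53 − (+0.491))·6/0.0592 = 3.9527.
So 3·log[Mn²⁺] = 2·log(0.047) − log Q = -2.6558 − (3.9527) = -6.6085; log[Mn²⁺] = -6.6085 / 3 = -2.2028; [Mn²⁺] = 10^(-2.2028) ≈ 0.0063 M.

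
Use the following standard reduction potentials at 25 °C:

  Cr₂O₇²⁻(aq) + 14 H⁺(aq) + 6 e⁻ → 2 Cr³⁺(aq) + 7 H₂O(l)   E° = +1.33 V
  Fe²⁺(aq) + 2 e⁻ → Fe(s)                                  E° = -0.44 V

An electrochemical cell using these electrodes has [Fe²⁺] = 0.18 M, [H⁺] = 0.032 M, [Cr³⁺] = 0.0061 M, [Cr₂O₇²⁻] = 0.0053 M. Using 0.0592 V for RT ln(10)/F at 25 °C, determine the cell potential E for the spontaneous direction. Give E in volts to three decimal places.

+1.607 V

Cr₂O₇²⁻/Cr³⁺ is the cathode (higher E°), Fe²⁺/Fe the anode: E°cell = +1.33 − (-0.44) = +1.77 V, n = 6.
Overall: Cr₂O₇²⁻(aq) + 14 H⁺(aq) + 3 Fe(s) → 2 Cr³⁺(aq) + 7 H₂O(l) + 3 Fe²⁺(aq)
Q = [Cr³⁺]^2·[Fe²⁺]^3 / ([Cr₂O₇²⁻]·[H⁺]^14); log Q = 16.540.
E = E° − (0.0592/n) log Q = +1.77 − (0.0592/6)(16.540) = +1.607 V.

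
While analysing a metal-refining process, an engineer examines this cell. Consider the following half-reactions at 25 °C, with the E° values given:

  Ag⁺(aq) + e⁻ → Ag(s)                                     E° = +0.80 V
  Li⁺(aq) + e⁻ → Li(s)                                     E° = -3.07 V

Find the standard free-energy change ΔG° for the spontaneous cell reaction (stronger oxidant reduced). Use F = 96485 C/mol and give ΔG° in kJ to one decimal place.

Ag⁺/Ag (E° = +0.80 V) is the cathode; Li⁺/Li (E° = -3.07 V) is the anode, so E°cell = +3.87 V.
Balancing electrons gives n = 1 (lcm of 1 and 1).
ΔG° = −nFE° = −(1)(96485)(+3.87) = -373,397 J = -373.4 kJ.

-373.4 kJ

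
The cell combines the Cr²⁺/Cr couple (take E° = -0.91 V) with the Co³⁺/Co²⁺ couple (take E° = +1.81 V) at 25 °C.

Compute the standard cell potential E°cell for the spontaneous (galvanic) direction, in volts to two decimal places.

The Co³⁺/Co²⁺ couple has the higher reduction potential, so it is the cathode; Cr²⁺/Cr is oxidised at the anode.
E°cell = E°(cathode) − E°(anode) = (+1.81) − (-0.91) = +2.72 V.

+2.72 V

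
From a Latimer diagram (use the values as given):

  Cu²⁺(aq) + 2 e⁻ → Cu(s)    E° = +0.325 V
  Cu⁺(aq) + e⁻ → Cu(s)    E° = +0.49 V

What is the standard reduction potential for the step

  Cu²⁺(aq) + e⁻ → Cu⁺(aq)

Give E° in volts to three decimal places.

+0.160 V

Sequential free energies add, so n₃E°₃ = n₁E°₁ + n₂E°₂.
With n₃ = 2, and the known step contributing 1×(+0.49) V, the unknown satisfies 1·E° = 2×(+0.325) − 1×(+0.49) = +0.160.
E° = +0.160 / 1 = +0.160 V.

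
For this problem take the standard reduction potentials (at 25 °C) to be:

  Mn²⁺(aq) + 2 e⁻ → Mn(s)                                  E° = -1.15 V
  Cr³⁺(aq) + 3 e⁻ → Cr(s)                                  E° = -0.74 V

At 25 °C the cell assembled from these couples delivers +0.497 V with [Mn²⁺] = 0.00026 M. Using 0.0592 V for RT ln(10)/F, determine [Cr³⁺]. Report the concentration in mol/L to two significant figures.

0.11 M

Cr³⁺/Cr is the cathode, Mn²⁺/Mn the anode: E°cell = +0.41 V, n = 6.
Overall reaction: 2 Cr³⁺(aq) + 3 Mn(s) → 2 Cr(s) + 3 Mn²⁺(aq); Q = [Mn²⁺]^3/[Cr³⁺]^2.
From E = E° − (0.0592/n) log Q: log Q = (E° − E)·n/0.0592 = (+0.41 − (+0.497))·6/0.0592 = -8.8176.
So 2·log[Cr³⁺] = 3·log(0.00026) − log Q = -10.7551 − (-8.8176) = -1.9375; log[Cr³⁺] = -1.9375 / 2 = -0.9688; [Cr³⁺] = 10^(-0.9688) ≈ 0.11 M.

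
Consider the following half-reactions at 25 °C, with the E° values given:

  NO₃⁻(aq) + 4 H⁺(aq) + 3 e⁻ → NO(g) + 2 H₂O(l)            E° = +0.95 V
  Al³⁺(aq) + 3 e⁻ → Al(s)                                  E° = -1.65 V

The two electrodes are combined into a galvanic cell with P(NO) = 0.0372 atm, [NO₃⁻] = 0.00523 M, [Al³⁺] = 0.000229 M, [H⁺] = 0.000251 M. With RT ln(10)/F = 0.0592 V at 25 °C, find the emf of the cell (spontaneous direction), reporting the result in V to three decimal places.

+2.371 V

NO₃⁻/NO is the cathode (higher E°), Al³⁺/Al the anode: E°cell = +0.95 − (-1.65) = +2.60 V, n = 3.
Overall: NO₃⁻(aq) + 4 H⁺(aq) + Al(s) → NO(g) + 2 H₂O(l) + Al³⁺(aq)
Q = P(NO)·[Al³⁺] / ([NO₃⁻]·[H⁺]^4); log Q = 11.613.
E = E° − (0.0592/n) log Q = +2.60 − (0.0592/3)(11.613) = +2.371 V.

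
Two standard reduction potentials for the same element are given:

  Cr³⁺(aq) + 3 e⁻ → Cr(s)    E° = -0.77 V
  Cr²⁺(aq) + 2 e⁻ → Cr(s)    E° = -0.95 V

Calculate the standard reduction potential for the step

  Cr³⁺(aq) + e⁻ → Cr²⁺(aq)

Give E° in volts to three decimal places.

Sequential free energies add, so n₃E°₃ = n₁E°₁ + n₂E°₂.
With n₃ = 3, and the known step contributing 2×(-0.95) V, the unknown satisfies 1·E° = 3×(-0.77) − 2×(-0.95) = -0.410.
E° = -0.410 / 1 = -0.410 V.

-0.410 V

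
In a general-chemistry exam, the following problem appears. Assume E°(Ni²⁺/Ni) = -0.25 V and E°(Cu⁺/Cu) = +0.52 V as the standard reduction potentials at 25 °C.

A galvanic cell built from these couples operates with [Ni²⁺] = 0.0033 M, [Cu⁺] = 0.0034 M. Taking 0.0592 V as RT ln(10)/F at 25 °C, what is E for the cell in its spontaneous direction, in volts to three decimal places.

+0.697 V

Cu⁺/Cu is the cathode (higher E°), Ni²⁺/Ni the anode: E°cell = +0.52 − (-0.25) = +0.77 V, n = 2.
Overall: 2 Cu⁺(aq) + Ni(s) → 2 Cu(s) + Ni²⁺(aq)
Q = [Ni²⁺] / ([Cu⁺]^2); log Q = 2.456.
E = E° − (0.0592/n) log Q = +0.77 − (0.0592/2)(2.456) = +0.697 V.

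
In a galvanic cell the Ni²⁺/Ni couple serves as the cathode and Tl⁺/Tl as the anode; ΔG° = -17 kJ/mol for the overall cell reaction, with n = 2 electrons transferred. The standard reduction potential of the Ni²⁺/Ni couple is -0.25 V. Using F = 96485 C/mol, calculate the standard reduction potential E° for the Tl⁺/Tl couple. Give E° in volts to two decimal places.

E°cell = −ΔG°/(nF) = −(-17×10³)/((2)(96485)) = +0.088 V.
Since Ni²⁺/Ni is the cathode and Tl⁺/Tl the anode, E°cell = E°(Ni²⁺/Ni) − E°(Tl⁺/Tl).
So E°(Tl⁺/Tl) = E°(Ni²⁺/Ni) − E°cell = (-0.25) − (+0.088) = -0.34 V.

-0.34 V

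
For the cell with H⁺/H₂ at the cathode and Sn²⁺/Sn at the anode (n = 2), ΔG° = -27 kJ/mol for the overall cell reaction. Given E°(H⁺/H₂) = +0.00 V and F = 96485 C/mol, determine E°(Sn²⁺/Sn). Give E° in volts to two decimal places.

-0.14 V

E°cell = −ΔG°/(nF) = −(-27×10³)/((2)(96485)) = +0.140 V.
Since H⁺/H₂ is the cathode and Sn²⁺/Sn the anode, E°cell = E°(H⁺/H₂) − E°(Sn²⁺/Sn).
So E°(Sn²⁺/Sn) = E°(H⁺/H₂) − E°cell = (+0.00) − (+0.140) = -0.14 V.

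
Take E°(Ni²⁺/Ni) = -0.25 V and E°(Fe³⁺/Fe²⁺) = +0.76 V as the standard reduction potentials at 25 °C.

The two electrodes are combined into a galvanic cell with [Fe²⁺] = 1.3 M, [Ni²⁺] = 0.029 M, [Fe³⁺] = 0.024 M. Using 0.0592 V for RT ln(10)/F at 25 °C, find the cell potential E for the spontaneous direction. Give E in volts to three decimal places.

Fe³⁺/Fe²⁺ is the cathode (higher E°), Ni²⁺/Ni the anode: E°cell = +0.76 − (-0.25) = +1.01 V, n = 2.
Overall: 2 Fe³⁺(aq) + Ni(s) → 2 Fe²⁺(aq) + Ni²⁺(aq)
Q = [Fe²⁺]^2·[Ni²⁺] / ([Fe³⁺]^2); log Q = 1.930.
E = E° − (0.0592/n) log Q = +1.01 − (0.0592/2)(1.930) = +0.953 V.

+0.953 V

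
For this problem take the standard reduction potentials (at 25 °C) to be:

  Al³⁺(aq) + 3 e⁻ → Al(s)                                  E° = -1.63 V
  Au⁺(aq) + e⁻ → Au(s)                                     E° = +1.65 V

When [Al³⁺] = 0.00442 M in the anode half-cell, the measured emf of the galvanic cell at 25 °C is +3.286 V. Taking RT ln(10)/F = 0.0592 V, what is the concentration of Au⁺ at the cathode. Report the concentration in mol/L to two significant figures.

Au⁺/Au is the cathode, Al³⁺/Al the anode: E°cell = +3.28 V, n = 3.
Overall reaction: 3 Au⁺(aq) + Al(s) → 3 Au(s) + Al³⁺(aq); Q = [Al³⁺]^1/[Au⁺]^3.
From E = E° − (0.0592/n) log Q: log Q = (E° − E)·n/0.0592 = (+3.28 − (+3.286))·3/0.0592 = -0.3041.
So 3·log[Au⁺] = 1·log(0.00442) − log Q = -2.3546 − (-0.3041) = -2.0505; log[Au⁺] = -2.0505 / 3 = -0.6835; [Au⁺] = 10^(-0.6835) ≈ 0.21 M.

0.21 M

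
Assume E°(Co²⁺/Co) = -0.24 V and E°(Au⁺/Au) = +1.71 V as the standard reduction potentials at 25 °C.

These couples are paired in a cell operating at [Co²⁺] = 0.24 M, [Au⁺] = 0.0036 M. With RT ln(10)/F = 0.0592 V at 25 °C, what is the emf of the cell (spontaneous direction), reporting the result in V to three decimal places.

+1.824 V

Au⁺/Au is the cathode (higher E°), Co²⁺/Co the anode: E°cell = +1.71 − (-0.24) = +1.95 V, n = 2.
Overall: 2 Au⁺(aq) + Co(s) → 2 Au(s) + Co²⁺(aq)
Q = [Co²⁺] / ([Au⁺]^2); log Q = 4.268.
E = E° − (0.0592/n) log Q = +1.95 − (0.0592/2)(4.268) = +1.824 V.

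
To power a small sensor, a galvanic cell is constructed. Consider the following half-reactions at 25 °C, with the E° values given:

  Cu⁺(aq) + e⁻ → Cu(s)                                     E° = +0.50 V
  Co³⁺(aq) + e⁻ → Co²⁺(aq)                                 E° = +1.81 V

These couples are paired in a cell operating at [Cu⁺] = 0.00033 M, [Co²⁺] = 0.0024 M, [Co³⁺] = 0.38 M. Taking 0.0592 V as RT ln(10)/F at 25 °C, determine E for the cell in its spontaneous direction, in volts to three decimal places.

Co³⁺/Co²⁺ is the cathode (higher E°), Cu⁺/Cu the anode: E°cell = +1.81 − (+0.50) = +1.31 V, n = 1.
Overall: Co³⁺(aq) + Cu(s) → Co²⁺(aq) + Cu⁺(aq)
Q = [Co²⁺]·[Cu⁺] / ([Co³⁺]); log Q = -5.681.
E = E° − (0.0592/n) log Q = +1.31 − (0.0592/1)(-5.681) = +1.646 V.

+1.646 V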